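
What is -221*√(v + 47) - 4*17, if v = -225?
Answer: -68 - 221*I*√178 ≈ -68.0 - 2948.5*I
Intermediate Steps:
-221*√(v + 47) - 4*17 = -221*√(-225 + 47) - 4*17 = -221*I*√178 - 68 = -68 - 221*I*√178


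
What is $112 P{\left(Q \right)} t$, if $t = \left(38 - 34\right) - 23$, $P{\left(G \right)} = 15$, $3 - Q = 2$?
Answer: $-31920$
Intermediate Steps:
$Q = 1$ ($Q = 3 - 2 = 1$)
$t = -19$ ($t = 4 - 23 = -19$)
$112 P{\left(Q \right)} t = 112 \cdot 15 \left(-19\right) = 1680 \left(-19\right) = -31920$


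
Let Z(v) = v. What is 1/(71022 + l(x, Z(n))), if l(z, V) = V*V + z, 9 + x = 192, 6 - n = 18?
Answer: 1/71349 ≈ 1.4016e-5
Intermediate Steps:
n = -12 (n = 6 - 1*18 = 6 - 18 = -12)
x = 183 (x = -9 + 192 = 183)
l(z, V) = z + V² (l(z, V) = V² + z = z + V²)
1/(71022 + l(x, Z(n))) = 1/(71022 + (183 + (-12)²)) = 1/(71022 + (183 + 144)) = 1/(71022 + 327) = 1/71349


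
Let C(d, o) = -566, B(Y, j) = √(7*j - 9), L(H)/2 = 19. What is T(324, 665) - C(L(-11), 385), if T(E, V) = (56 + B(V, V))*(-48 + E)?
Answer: 16022 + 276*√4646 ≈ 34835.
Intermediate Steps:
L(H) = 38 (L(H) = 2*19 = 38)
B(Y, j) = √(-9 + 7*j)
T(E, V) = (-48 + E)*(56 + √(-9 + 7*V)) (T(E, V) = (56 + √(-9 + 7*V))*(-48 + E) = (-48 + E)*(56 + √(-9 + 7*V)))
T(324, 665) - C(L(-11), 385) = (-2688 - 48*√(-9 + 7*665) + 56*324 + 324*√(-9 + 7*665)) - 1*(-566) = (-2688 - 48*√(-9 + 4655) + 18144 + 324*√(-9 + 4655)) + 566 = (-2688 - 48*√4646 + 18144 + 324*√4646) + 566 = (15456 + 276*√4646) + 566 = 16022 + 276*√4646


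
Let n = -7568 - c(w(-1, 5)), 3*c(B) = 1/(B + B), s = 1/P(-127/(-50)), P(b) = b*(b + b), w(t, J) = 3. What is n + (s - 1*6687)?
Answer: -4138533739/290322 ≈ -14255.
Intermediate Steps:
P(b) = 2*b² (P(b) = b*(2*b) = 2*b²)
s = 1250/16129 (s = 1/(2*(-127/(-50))²) = 1/(2*(-127*(-1/50))²) = 1/(2*(127/50)²) = 1/(2*(16129/2500)) = 1/(16129/1250) = 1250/16129 ≈ 0.077500)
c(B) = 1/(6*B) (c(B) = 1/(3*(B + B)) = 1/(3*((2*B))) = (1/(2*B))/3 = 1/(6*B))
n = -136225/18 (n = -7568 - 1/(6*3) = -7568 - 1*1/18 = -7568 - 1/18 = -136225/18 ≈ -7568.1)
n + (s - 1*6687) = -136225/18 + (1250/16129 - 1*6687) = -136225/18 + (1250/16129 - 6687) = -136225/18 - 107853373/16129 = -4138533739/290322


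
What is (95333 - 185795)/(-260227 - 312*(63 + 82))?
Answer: 90462/305467 ≈ 0.29614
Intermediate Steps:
(95333 - 185795)/(-260227 - 312*(63 + 82)) = -90462/(-260227 - 312*145) = -90462/(-260227 - 45240) = -90462/(-305467) = -90462*(-1/305467) = 90462/305467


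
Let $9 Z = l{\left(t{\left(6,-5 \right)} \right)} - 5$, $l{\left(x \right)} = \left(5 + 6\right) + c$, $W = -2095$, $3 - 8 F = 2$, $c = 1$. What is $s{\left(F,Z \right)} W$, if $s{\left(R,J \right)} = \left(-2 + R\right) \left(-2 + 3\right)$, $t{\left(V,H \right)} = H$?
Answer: $\frac{31425}{8} \approx 3928.1$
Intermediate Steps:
$F = \frac{1}{8}$ ($F = \frac{3}{8} - \frac{1}{4} = \frac{1}{8} \approx 0.125$)
$l{\left(x \right)} = 12$ ($l{\left(x \right)} = \left(5 + 6\right) + 1 = 11 + 1 = 12$)
$Z = \frac{7}{9}$ ($Z = \frac{12 - 5}{9} = \frac{1}{9} \cdot 7 = \frac{7}{9} \approx 0.77778$)
$s{\left(R,J \right)} = -2 + R$ ($s{\left(R,J \right)} = \left(-2 + R\right) 1 = -2 + R$)
$s{\left(F,Z \right)} W = \left(-2 + \frac{1}{8}\right) \left(-2095\right) = \left(- \frac{15}{8}\right) \left(-2095\right) = \frac{31425}{8}$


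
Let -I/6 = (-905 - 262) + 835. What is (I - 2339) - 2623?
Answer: -2970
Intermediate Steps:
I = 1992 (I = -6*((-905 - 262) + 835) = -6*(-1167 + 835) = -6*(-332) = 1992)
(I - 2339) - 2623 = (1992 - 2339) - 2623 = -347 - 2623 = -2970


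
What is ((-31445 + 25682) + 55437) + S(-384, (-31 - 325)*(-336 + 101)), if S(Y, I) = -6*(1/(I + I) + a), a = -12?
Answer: 4161750357/83660 ≈ 49746.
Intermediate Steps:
S(Y, I) = 72 - 3/I (S(Y, I) = -6*(1/(I + I) - 12) = -6*(1/(2*I) - 12) = -6*(-12 + 1/(2*I)) = 72 - 3/I)
((-31445 + 25682) + 55437) + S(-384, (-31 - 325)*(-336 + 101)) = ((-31445 + 25682) + 55437) + (72 - 3*1/((-336 + 101)*(-31 - 325))) = (-5763 + 55437) + (72 - 3/((-356*(-235)))) = 49674 + (72 - 3/83660) = 49674 + 6023517/83660 = 4161750357/83660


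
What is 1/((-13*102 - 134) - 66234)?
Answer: -1/67694 ≈ -1.4772e-5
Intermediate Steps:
1/((-13*102 - 134) - 66234) = 1/((-1326 - 134) - 66234) = 1/(-1460 - 66234) = 1/(-67694) = -1/67694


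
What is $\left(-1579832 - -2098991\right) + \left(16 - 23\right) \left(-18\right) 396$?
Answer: $569055$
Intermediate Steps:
$\left(-1579832 - -2098991\right) + \left(16 - 23\right) \left(-18\right) 396 = \left(-1579832 + 2098991\right) + \left(-7\right) \left(-18\right) 396 = 519159 + 126 \cdot 396 = 519159 + 49896 = 569055$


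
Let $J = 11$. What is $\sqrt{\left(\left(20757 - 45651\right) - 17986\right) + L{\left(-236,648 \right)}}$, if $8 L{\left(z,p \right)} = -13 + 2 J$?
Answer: $\frac{i \sqrt{686062}}{4} \approx 207.07 i$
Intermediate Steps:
$L{\left(z,p \right)} = \frac{9}{8}$ ($L{\left(z,p \right)} = \frac{-13 + 2 \cdot 11}{8} = \frac{-13 + 22}{8} = \frac{1}{8} \cdot 9 = \frac{9}{8}$)
$\sqrt{\left(\left(20757 - 45651\right) - 17986\right) + L{\left(-236,648 \right)}} = \sqrt{\left(\left(20757 - 45651\right) - 17986\right) + \frac{9}{8}} = \sqrt{\left(-24894 - 17986\right) + \frac{9}{8}} = \sqrt{-42880 + \frac{9}{8}} = \sqrt{- \frac{343031}{8}} = \frac{i \sqrt{686062}}{4}$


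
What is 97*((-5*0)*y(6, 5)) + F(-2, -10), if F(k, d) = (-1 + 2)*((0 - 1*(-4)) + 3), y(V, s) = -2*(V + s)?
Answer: 7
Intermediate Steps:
y(V, s) = -2*V - 2*s
F(k, d) = 7 (F(k, d) = 1*((0 + 4) + 3) = 1*(4 + 3) = 1*7 = 7)
97*((-5*0)*y(6, 5)) + F(-2, -10) = 97*((-5*0)*(-2*6 - 2*5)) + 7 = 97*(0*(-12 - 10)) + 7 = 97*(0*(-22)) + 7 = 97*0 + 7 = 0 + 7 = 7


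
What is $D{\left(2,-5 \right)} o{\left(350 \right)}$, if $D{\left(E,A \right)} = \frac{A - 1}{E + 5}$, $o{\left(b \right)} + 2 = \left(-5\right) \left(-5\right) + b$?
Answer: $- \frac{2238}{7} \approx -319.71$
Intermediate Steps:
$o{\left(b \right)} = 23 + b$ ($o{\left(b \right)} = -2 + \left(\left(-5\right) \left(-5\right) + b\right) = -2 + \left(25 + b\right) = 23 + b$)
$D{\left(E,A \right)} = \frac{-1 + A}{5 + E}$
$D{\left(2,-5 \right)} o{\left(350 \right)} = \frac{-1 - 5}{5 + 2} \left(23 + 350\right) = \frac{1}{7} \left(-6\right) 373 = \left(- \frac{6}{7}\right) 373 = - \frac{2238}{7}$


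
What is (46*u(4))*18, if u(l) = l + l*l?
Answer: 16560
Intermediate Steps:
u(l) = l + l**2
(46*u(4))*18 = (46*(4*(1 + 4)))*18 = (46*(4*5))*18 = (46*20)*18 = 920*18 = 16560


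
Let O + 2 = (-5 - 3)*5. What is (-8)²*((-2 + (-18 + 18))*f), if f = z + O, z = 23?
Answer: 2432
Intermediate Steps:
O = -42 (O = -2 + (-5 - 3)*5 = -2 - 8*5 = -2 - 40 = -42)
f = -19 (f = 23 - 42 = -19)
(-8)²*((-2 + (-18 + 18))*f) = (-8)²*((-2 + (-18 + 18))*(-19)) = 64*((-2 + 0)*(-19)) = 64*(-2*(-19)) = 64*38 = 2432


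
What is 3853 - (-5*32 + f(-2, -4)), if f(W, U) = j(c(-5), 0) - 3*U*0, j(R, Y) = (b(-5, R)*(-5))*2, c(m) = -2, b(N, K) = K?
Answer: 3993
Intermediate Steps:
j(R, Y) = -10*R (j(R, Y) = (R*(-5))*2 = -5*R*2 = -10*R)
f(W, U) = 20 (f(W, U) = -10*(-2) - 3*U*0 = 20 + 0 = 20)
3853 - (-5*32 + f(-2, -4)) = 3853 - (-5*32 + 20) = 3853 - (-160 + 20) = 3853 - 1*(-140) = 3853 + 140 = 3993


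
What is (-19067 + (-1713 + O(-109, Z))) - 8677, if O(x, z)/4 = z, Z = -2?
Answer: -29465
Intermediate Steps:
O(x, z) = 4*z
(-19067 + (-1713 + O(-109, Z))) - 8677 = (-19067 + (-1713 + 4*(-2))) - 8677 = (-19067 + (-1713 - 8)) - 8677 = (-19067 - 1721) - 8677 = -20788 - 8677 = -29465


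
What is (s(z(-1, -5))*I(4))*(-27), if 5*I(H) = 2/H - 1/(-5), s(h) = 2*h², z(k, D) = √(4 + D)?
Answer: 189/25 ≈ 7.5600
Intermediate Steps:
I(H) = 1/25 + 2/(5*H) (I(H) = (2/H - 1/(-5))/5 = (2/H - 1*(-⅕))/5 = (2/H + ⅕)/5 = (⅕ + 2/H)/5 = 1/25 + 2/(5*H))
(s(z(-1, -5))*I(4))*(-27) = ((2*(√(4 - 5))²)*((1/25)*(10 + 4)/4))*(-27) = ((2*(√(-1))²)*((1/25)*(¼)*14))*(-27) = ((2*I²)*(7/50))*(-27) = ((2*(-1))*(7/50))*(-27) = -2*7/50*(-27) = -7/25*(-27) = 189/25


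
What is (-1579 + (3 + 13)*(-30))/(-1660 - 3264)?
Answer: 2059/4924 ≈ 0.41816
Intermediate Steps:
(-1579 + (3 + 13)*(-30))/(-1660 - 3264) = (-1579 + 16*(-30))/(-4924) = (-1579 - 480)*(-1/4924) = -2059*(-1/4924) = 2059/4924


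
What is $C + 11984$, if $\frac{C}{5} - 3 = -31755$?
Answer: $-146776$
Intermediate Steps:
$C = -158760$ ($C = 15 + 5 \left(-31755\right) = 15 - 158775 = -158760$)
$C + 11984 = -158760 + 11984 = -146776$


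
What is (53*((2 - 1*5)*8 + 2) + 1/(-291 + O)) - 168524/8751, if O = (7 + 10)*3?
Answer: -829778117/700080 ≈ -1185.3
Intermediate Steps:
O = 51 (O = 17*3 = 51)
(53*((2 - 1*5)*8 + 2) + 1/(-291 + O)) - 168524/8751 = (53*((2 - 1*5)*8 + 2) + 1/(-291 + 51)) - 168524/8751 = (53*((2 - 5)*8 + 2) + 1/(-240)) - 168524*1/8751 = (53*(-3*8 + 2) - 1/240) - 168524/8751 = (53*(-24 + 2) - 1/240) - 168524/8751 = (53*(-22) - 1/240) - 168524/8751 = (-1166 - 1/240) - 168524/8751 = -279841/240 - 168524/8751 = -829778117/700080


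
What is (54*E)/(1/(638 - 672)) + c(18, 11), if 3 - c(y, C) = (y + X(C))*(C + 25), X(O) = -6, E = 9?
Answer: -16953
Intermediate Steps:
c(y, C) = 3 - (-6 + y)*(25 + C) (c(y, C) = 3 - (y - 6)*(C + 25) = 3 - (-6 + y)*(25 + C))
(54*E)/(1/(638 - 672)) + c(18, 11) = (54*9)/(1/(638 - 672)) + (153 - 25*18 + 6*11 - 1*11*18) = 486/(1/(-34)) + (153 - 450 + 66 - 198) = 486/(-1/34) - 429 = 486*(-34) - 429 = -16524 - 429 = -16953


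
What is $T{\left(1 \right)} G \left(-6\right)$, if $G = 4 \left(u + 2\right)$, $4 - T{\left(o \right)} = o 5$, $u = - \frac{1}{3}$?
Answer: $40$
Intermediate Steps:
$u = - \frac{1}{3}$ ($u = \left(-1\right) \frac{1}{3} = - \frac{1}{3} \approx -0.33333$)
$T{\left(o \right)} = 4 - 5 o$ ($T{\left(o \right)} = 4 - o 5 = 4 - 5 o$)
$G = \frac{20}{3}$ ($G = 4 \left(- \frac{1}{3} + 2\right) = 4 \cdot \frac{5}{3} = \frac{20}{3} \approx 6.6667$)
$T{\left(1 \right)} G \left(-6\right) = \left(4 - 5\right) \frac{20}{3} \left(-6\right) = \left(-1\right) \frac{20}{3} \left(-6\right) = \left(- \frac{20}{3}\right) \left(-6\right) = 40$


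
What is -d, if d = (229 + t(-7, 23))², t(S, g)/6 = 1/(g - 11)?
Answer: -210681/4 ≈ -52670.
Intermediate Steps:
t(S, g) = 6/(-11 + g) (t(S, g) = 6/(g - 11) = 6/(-11 + g))
d = 210681/4 (d = (229 + 6/(-11 + 23))² = (229 + 6/12)² = (229 + 6*(1/12))² = (229 + ½)² = (459/2)² = 210681/4 ≈ 52670.)
-d = -1*210681/4 = -210681/4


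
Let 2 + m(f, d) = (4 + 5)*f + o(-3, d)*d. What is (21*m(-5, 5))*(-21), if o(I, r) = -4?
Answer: 29547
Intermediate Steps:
m(f, d) = -2 - 4*d + 9*f (m(f, d) = -2 + ((4 + 5)*f - 4*d) = -2 + (9*f - 4*d) = -2 + (-4*d + 9*f) = -2 - 4*d + 9*f)
(21*m(-5, 5))*(-21) = (21*(-2 - 4*5 + 9*(-5)))*(-21) = (21*(-2 - 20 - 45))*(-21) = (21*(-67))*(-21) = -1407*(-21) = 29547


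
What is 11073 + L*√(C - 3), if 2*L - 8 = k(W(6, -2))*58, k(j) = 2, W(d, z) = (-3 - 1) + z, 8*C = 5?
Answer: 11073 + 31*I*√38/2 ≈ 11073.0 + 95.548*I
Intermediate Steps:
C = 5/8 (C = (⅛)*5 = 5/8 ≈ 0.62500)
W(d, z) = -4 + z
L = 62 (L = 4 + (2*58)/2 = 4 + (½)*116 = 4 + 58 = 62)
11073 + L*√(C - 3) = 11073 + 62*√(5/8 - 3) = 11073 + 62*√(-19/8) = 11073 + 62*(I*√38/4) = 11073 + 31*I*√38/2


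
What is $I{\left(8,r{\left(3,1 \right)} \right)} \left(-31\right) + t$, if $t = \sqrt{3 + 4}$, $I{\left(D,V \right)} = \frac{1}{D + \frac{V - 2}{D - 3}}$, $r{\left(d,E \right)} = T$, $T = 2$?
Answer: $- \frac{31}{8} + \sqrt{7} \approx -1.2292$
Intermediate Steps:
$r{\left(d,E \right)} = 2$
$I{\left(D,V \right)} = \frac{1}{D + \frac{-2 + V}{-3 + D}}$
$t = \sqrt{7} \approx 2.6458$
$I{\left(8,r{\left(3,1 \right)} \right)} \left(-31\right) + t = \frac{-3 + 8}{-2 + 2 + 8^{2} - 24} \left(-31\right) + \sqrt{7} = \frac{1}{-2 + 2 + 64 - 24} \cdot 5 \left(-31\right) + \sqrt{7} = \frac{1}{40} \cdot 5 \left(-31\right) + \sqrt{7} = \frac{1}{8} \left(-31\right) + \sqrt{7} = - \frac{31}{8} + \sqrt{7}$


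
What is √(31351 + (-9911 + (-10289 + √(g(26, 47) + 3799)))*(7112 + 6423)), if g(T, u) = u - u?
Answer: √(-273375649 + 13535*√3799) ≈ 16509.0*I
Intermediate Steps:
g(T, u) = 0
√(31351 + (-9911 + (-10289 + √(g(26, 47) + 3799)))*(7112 + 6423)) = √(31351 + (-9911 + (-10289 + √(0 + 3799)))*(7112 + 6423)) = √(31351 + (-9911 + (-10289 + √3799))*13535) = √(31351 + (-20200 + √3799)*13535) = √(31351 + (-273407000 + 13535*√3799)) = √(-273375649 + 13535*√3799)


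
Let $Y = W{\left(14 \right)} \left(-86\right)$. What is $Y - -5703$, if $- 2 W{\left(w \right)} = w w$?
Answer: $14131$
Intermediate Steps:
$W{\left(w \right)} = - \frac{w^{2}}{2}$ ($W{\left(w \right)} = - \frac{w w}{2} = - \frac{w^{2}}{2}$)
$Y = 8428$ ($Y = - \frac{14^{2}}{2} \left(-86\right) = \left(- \frac{1}{2}\right) 196 \left(-86\right) = \left(-98\right) \left(-86\right) = 8428$)
$Y - -5703 = 8428 - -5703 = 8428 + 5703 = 14131$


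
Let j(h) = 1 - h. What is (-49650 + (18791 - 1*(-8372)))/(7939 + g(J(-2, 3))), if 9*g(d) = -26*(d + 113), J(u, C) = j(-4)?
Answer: -202383/68383 ≈ -2.9596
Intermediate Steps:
J(u, C) = 5 (J(u, C) = 1 - 1*(-4) = 1 + 4 = 5)
g(d) = -2938/9 - 26*d/9 (g(d) = (-26*(d + 113))/9 = (-26*(113 + d))/9 = (-2938 - 26*d)/9 = -2938/9 - 26*d/9)
(-49650 + (18791 - 1*(-8372)))/(7939 + g(J(-2, 3))) = (-49650 + (18791 - 1*(-8372)))/(7939 + (-2938/9 - 26/9*5)) = (-49650 + (18791 + 8372))/(7939 + (-2938/9 - 130/9)) = (-49650 + 27163)/(7939 - 3068/9) = -22487/68383/9 = -22487*9/68383 = -202383/68383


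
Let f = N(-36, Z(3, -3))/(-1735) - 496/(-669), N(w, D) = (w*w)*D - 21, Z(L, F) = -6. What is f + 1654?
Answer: 1925899363/1160715 ≈ 1659.2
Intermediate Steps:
N(w, D) = -21 + D*w**2 (N(w, D) = w**2*D - 21 = D*w**2 - 21 = -21 + D*w**2)
f = 6076753/1160715 (f = (-21 - 6*(-36)**2)/(-1735) - 496/(-669) = (-21 - 6*1296)*(-1/1735) - 496*(-1/669) = (-21 - 7776)*(-1/1735) + 496/669 = -7797*(-1/1735) + 496/669 = 7797/1735 + 496/669 = 6076753/1160715 ≈ 5.2354)
f + 1654 = 6076753/1160715 + 1654 = 1925899363/1160715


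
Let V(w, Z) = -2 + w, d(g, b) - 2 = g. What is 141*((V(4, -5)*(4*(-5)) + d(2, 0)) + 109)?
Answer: 10293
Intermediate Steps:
d(g, b) = 2 + g
141*((V(4, -5)*(4*(-5)) + d(2, 0)) + 109) = 141*(((-2 + 4)*(4*(-5)) + (2 + 2)) + 109) = 141*((2*(-20) + 4) + 109) = 141*((-40 + 4) + 109) = 141*(-36 + 109) = 141*73 = 10293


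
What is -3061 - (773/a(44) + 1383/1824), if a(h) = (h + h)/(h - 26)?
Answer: -21534503/6688 ≈ -3219.9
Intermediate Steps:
a(h) = 2*h/(-26 + h) (a(h) = (2*h)/(-26 + h) = 2*h/(-26 + h))
-3061 - (773/a(44) + 1383/1824) = -3061 - (773/((2*44/(-26 + 44))) + 1383/1824) = -3061 - (773/((2*44/18)) + 1383*(1/1824)) = -3061 - (773/((2*44*(1/18))) + 461/608) = -3061 - (773/(44/9) + 461/608) = -3061 - (773*(9/44) + 461/608) = -3061 - (6957/44 + 461/608) = -3061 - 1*1062535/6688 = -3061 - 1062535/6688 = -21534503/6688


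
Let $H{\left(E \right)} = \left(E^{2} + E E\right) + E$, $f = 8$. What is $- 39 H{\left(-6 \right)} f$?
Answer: $-20592$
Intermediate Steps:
$H{\left(E \right)} = E + 2 E^{2}$ ($H{\left(E \right)} = \left(E^{2} + E^{2}\right) + E = 2 E^{2} + E = E + 2 E^{2}$)
$- 39 H{\left(-6 \right)} f = - 39 \left(- 6 \left(1 + 2 \left(-6\right)\right)\right) 8 = - 39 \left(- 6 \left(1 - 12\right)\right) 8 = - 39 \left(\left(-6\right) \left(-11\right)\right) 8 = \left(-39\right) 66 \cdot 8 = \left(-2574\right) 8 = -20592$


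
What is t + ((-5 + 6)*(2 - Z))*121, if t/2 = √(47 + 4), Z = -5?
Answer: 847 + 2*√51 ≈ 861.28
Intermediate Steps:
t = 2*√51 (t = 2*√(47 + 4) = 2*√51 ≈ 14.283)
t + ((-5 + 6)*(2 - Z))*121 = 2*√51 + ((-5 + 6)*(2 - 1*(-5)))*121 = 2*√51 + (1*(2 + 5))*121 = 2*√51 + (1*7)*121 = 2*√51 + 7*121 = 2*√51 + 847 = 847 + 2*√51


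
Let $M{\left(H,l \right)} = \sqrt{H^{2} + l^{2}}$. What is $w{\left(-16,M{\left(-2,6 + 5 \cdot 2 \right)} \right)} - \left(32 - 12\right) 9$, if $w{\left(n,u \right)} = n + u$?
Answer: $-196 + 2 \sqrt{65} \approx -179.88$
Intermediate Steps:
$w{\left(-16,M{\left(-2,6 + 5 \cdot 2 \right)} \right)} - \left(32 - 12\right) 9 = \left(-16 + \sqrt{\left(-2\right)^{2} + \left(6 + 5 \cdot 2\right)^{2}}\right) - \left(32 - 12\right) 9 = \left(-16 + \sqrt{4 + \left(6 + 10\right)^{2}}\right) - 20 \cdot 9 = \left(-16 + \sqrt{4 + 16^{2}}\right) - 180 = \left(-16 + \sqrt{4 + 256}\right) - 180 = \left(-16 + \sqrt{260}\right) - 180 = \left(-16 + 2 \sqrt{65}\right) - 180 = -196 + 2 \sqrt{65}$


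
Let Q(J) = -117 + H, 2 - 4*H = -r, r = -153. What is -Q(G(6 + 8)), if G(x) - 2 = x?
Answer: 619/4 ≈ 154.75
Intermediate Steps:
G(x) = 2 + x
H = -151/4 (H = ½ - (-1)*(-153)/4 = ½ - ¼*153 = ½ - 153/4 = -151/4 ≈ -37.750)
Q(J) = -619/4 (Q(J) = -117 - 151/4 = -619/4)
-Q(G(6 + 8)) = -1*(-619/4) = 619/4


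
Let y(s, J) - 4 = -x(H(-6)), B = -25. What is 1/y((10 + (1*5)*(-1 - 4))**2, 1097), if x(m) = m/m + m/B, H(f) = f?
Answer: 25/69 ≈ 0.36232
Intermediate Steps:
x(m) = 1 - m/25 (x(m) = m/m + m/(-25) = 1 + m*(-1/25) = 1 - m/25)
y(s, J) = 69/25 (y(s, J) = 4 - (1 - 1/25*(-6)) = 4 - (1 + 6/25) = 4 - 1*31/25 = 4 - 31/25 = 69/25)
1/y((10 + (1*5)*(-1 - 4))**2, 1097) = 1/(69/25) = 25/69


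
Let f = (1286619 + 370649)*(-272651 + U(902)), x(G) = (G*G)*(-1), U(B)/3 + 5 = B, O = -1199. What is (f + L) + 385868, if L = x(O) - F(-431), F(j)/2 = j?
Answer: -447397120151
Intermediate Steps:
F(j) = 2*j
U(B) = -15 + 3*B
x(G) = -G² (x(G) = G²*(-1) = -G²)
f = -447396069280 (f = (1286619 + 370649)*(-272651 + (-15 + 3*902)) = 1657268*(-272651 + (-15 + 2706)) = 1657268*(-272651 + 2691) = 1657268*(-269960) = -447396069280)
L = -1436739 (L = -1*(-1199)² - 2*(-431) = -1*1437601 - 1*(-862) = -1437601 + 862 = -1436739)
(f + L) + 385868 = (-447396069280 - 1436739) + 385868 = -447397506019 + 385868 = -447397120151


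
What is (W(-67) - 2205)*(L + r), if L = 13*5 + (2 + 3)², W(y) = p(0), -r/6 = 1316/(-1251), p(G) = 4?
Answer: -88396562/417 ≈ -2.1198e+5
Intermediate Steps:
r = 2632/417 (r = -7896/(-1251) = -7896*(-1)/1251 = -6*(-1316/1251) = 2632/417 ≈ 6.3118)
W(y) = 4
L = 90 (L = 65 + 5² = 65 + 25 = 90)
(W(-67) - 2205)*(L + r) = (4 - 2205)*(90 + 2632/417) = -2201*40162/417 = -88396562/417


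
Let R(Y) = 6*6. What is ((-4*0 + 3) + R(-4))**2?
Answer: 1521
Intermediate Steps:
R(Y) = 36
((-4*0 + 3) + R(-4))**2 = ((-4*0 + 3) + 36)**2 = ((0 + 3) + 36)**2 = (3 + 36)**2 = 39**2 = 1521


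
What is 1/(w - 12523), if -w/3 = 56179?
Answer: -1/181060 ≈ -5.5230e-6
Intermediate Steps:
w = -168537 (w = -3*56179 = -168537)
1/(w - 12523) = 1/(-168537 - 12523) = 1/(-181060) = -1/181060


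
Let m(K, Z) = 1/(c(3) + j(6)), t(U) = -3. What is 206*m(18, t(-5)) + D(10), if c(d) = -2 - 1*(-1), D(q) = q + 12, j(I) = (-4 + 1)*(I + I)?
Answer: 608/37 ≈ 16.432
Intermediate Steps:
j(I) = -6*I
D(q) = 12 + q
c(d) = -1 (c(d) = -2 + 1 = -1)
m(K, Z) = -1/37 (m(K, Z) = 1/(-1 - 6*6) = 1/(-1 - 36) = 1/(-37) = -1/37)
206*m(18, t(-5)) + D(10) = 206*(-1/37) + (12 + 10) = -206/37 + 22 = 608/37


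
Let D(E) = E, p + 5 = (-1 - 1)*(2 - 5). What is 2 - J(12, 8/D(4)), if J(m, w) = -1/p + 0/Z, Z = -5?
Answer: 3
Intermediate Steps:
p = 1 (p = -5 + (-1 - 1)*(2 - 5) = -5 - 2*(-3) = -5 + 6 = 1)
J(m, w) = -1 (J(m, w) = -1/1 + 0/(-5) = -1*1 + 0*(-1/5) = -1 + 0 = -1)
2 - J(12, 8/D(4)) = 2 - 1*(-1) = 2 + 1 = 3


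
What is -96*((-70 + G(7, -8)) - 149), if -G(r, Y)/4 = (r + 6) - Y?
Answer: 29088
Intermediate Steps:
G(r, Y) = -24 - 4*r + 4*Y (G(r, Y) = -4*((r + 6) - Y) = -4*((6 + r) - Y) = -4*(6 + r - Y) = -24 - 4*r + 4*Y)
-96*((-70 + G(7, -8)) - 149) = -96*((-70 + (-24 - 4*7 + 4*(-8))) - 149) = -96*((-70 + (-24 - 28 - 32)) - 149) = -96*((-70 - 84) - 149) = -96*(-154 - 149) = -96*(-303) = 29088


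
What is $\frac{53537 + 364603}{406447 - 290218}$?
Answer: $\frac{139380}{38743} \approx 3.5976$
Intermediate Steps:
$\frac{53537 + 364603}{406447 - 290218} = \frac{418140}{116229} = 418140 \cdot \frac{1}{116229} = \frac{139380}{38743}$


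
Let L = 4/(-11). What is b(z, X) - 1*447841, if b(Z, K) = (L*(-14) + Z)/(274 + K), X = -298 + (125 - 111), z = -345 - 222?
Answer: -49256329/110 ≈ -4.4779e+5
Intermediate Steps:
L = -4/11 (L = 4*(-1/11) = -4/11 ≈ -0.36364)
z = -567
X = -284 (X = -298 + 14 = -284)
b(Z, K) = (56/11 + Z)/(274 + K) (b(Z, K) = (-4/11*(-14) + Z)/(274 + K) = (56/11 + Z)/(274 + K))
b(z, X) - 1*447841 = (56/11 - 567)/(274 - 284) - 1*447841 = -6181/11/(-10) - 447841 = -1/10*(-6181/11) - 447841 = 6181/110 - 447841 = -49256329/110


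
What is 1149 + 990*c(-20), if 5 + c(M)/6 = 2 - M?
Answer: 102129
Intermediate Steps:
c(M) = -18 - 6*M (c(M) = -30 + 6*(2 - M) = -30 + (12 - 6*M) = -18 - 6*M)
1149 + 990*c(-20) = 1149 + 990*(-18 - 6*(-20)) = 1149 + 990*(-18 + 120) = 1149 + 990*102 = 1149 + 100980 = 102129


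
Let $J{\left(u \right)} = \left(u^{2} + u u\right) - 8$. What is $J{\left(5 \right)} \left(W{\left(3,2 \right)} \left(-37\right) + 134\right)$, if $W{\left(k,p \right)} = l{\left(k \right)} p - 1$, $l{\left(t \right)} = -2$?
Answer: $13398$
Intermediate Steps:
$J{\left(u \right)} = -8 + 2 u^{2}$ ($J{\left(u \right)} = \left(u^{2} + u^{2}\right) - 8 = 2 u^{2} - 8 = -8 + 2 u^{2}$)
$W{\left(k,p \right)} = -1 - 2 p$ ($W{\left(k,p \right)} = - 2 p - 1 = -1 - 2 p$)
$J{\left(5 \right)} \left(W{\left(3,2 \right)} \left(-37\right) + 134\right) = \left(-8 + 2 \cdot 5^{2}\right) \left(\left(-1 - 4\right) \left(-37\right) + 134\right) = \left(-8 + 2 \cdot 25\right) \left(\left(-1 - 4\right) \left(-37\right) + 134\right) = \left(-8 + 50\right) \left(\left(-5\right) \left(-37\right) + 134\right) = 42 \left(185 + 134\right) = 42 \cdot 319 = 13398$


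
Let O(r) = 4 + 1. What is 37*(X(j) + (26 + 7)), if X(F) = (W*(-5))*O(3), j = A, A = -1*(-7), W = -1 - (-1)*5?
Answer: -2479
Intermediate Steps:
O(r) = 5
W = 4 (W = -1 - 1*(-5) = -1 + 5 = 4)
A = 7
j = 7
X(F) = -100 (X(F) = (4*(-5))*5 = -20*5 = -100)
37*(X(j) + (26 + 7)) = 37*(-100 + (26 + 7)) = 37*(-100 + 33) = 37*(-67) = -2479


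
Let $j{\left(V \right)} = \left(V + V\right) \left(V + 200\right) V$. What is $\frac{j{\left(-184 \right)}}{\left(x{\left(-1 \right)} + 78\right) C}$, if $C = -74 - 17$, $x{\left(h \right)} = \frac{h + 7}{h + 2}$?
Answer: $- \frac{270848}{1911} \approx -141.73$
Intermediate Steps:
$x{\left(h \right)} = \frac{7 + h}{2 + h}$
$j{\left(V \right)} = 2 V^{2} \left(200 + V\right)$ ($j{\left(V \right)} = 2 V \left(200 + V\right) V = 2 V^{2} \left(200 + V\right)$)
$C = -91$
$\frac{j{\left(-184 \right)}}{\left(x{\left(-1 \right)} + 78\right) C} = \frac{2 \left(-184\right)^{2} \left(200 - 184\right)}{\left(\frac{7 - 1}{2 - 1} + 78\right) \left(-91\right)} = \frac{2 \cdot 33856 \cdot 16}{\left(1^{-1} \cdot 6 + 78\right) \left(-91\right)} = \frac{1083392}{\left(1 \cdot 6 + 78\right) \left(-91\right)} = \frac{1083392}{\left(6 + 78\right) \left(-91\right)} = \frac{1083392}{84 \left(-91\right)} = \frac{1083392}{-7644} = 1083392 \left(- \frac{1}{7644}\right) = - \frac{270848}{1911}$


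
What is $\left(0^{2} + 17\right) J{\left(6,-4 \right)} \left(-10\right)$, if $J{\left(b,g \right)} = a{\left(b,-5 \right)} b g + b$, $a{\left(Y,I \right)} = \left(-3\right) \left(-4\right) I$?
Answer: $-245820$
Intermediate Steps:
$a{\left(Y,I \right)} = 12 I$
$J{\left(b,g \right)} = b - 60 b g$ ($J{\left(b,g \right)} = 12 \left(-5\right) b g + b = - 60 b g + b = b - 60 b g$)
$\left(0^{2} + 17\right) J{\left(6,-4 \right)} \left(-10\right) = \left(0^{2} + 17\right) 6 \left(1 - -240\right) \left(-10\right) = \left(0 + 17\right) 6 \left(1 + 240\right) \left(-10\right) = 17 \cdot 6 \cdot 241 \left(-10\right) = 17 \cdot 1446 \left(-10\right) = 17 \left(-14460\right) = -245820$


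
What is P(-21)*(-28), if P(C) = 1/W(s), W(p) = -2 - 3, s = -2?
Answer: 28/5 ≈ 5.6000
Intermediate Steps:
W(p) = -5
P(C) = -⅕ (P(C) = 1/(-5) = -⅕)
P(-21)*(-28) = -⅕*(-28) = 28/5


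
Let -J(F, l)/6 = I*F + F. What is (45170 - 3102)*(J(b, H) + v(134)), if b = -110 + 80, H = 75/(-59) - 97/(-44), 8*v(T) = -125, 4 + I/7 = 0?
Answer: -410215585/2 ≈ -2.0511e+8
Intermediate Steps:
I = -28 (I = -28 + 7*0 = -28 + 0 = -28)
v(T) = -125/8 (v(T) = (⅛)*(-125) = -125/8)
H = 2423/2596 (H = 75*(-1/59) - 97*(-1/44) = -75/59 + 97/44 = 2423/2596 ≈ 0.93336)
b = -30
J(F, l) = 162*F (J(F, l) = -6*(-28*F + F) = -(-162)*F = 162*F)
(45170 - 3102)*(J(b, H) + v(134)) = (45170 - 3102)*(162*(-30) - 125/8) = 42068*(-4860 - 125/8) = 42068*(-39005/8) = -410215585/2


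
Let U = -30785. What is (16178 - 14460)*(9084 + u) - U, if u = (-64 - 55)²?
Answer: 39965695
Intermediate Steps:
u = 14161 (u = (-119)² = 14161)
(16178 - 14460)*(9084 + u) - U = (16178 - 14460)*(9084 + 14161) - 1*(-30785) = 1718*23245 + 30785 = 39934910 + 30785 = 39965695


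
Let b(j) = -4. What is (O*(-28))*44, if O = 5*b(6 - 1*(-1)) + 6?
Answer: 17248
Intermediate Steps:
O = -14 (O = 5*(-4) + 6 = -20 + 6 = -14)
(O*(-28))*44 = -14*(-28)*44 = 392*44 = 17248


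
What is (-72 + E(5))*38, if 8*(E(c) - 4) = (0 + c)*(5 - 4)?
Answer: -10241/4 ≈ -2560.3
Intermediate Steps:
E(c) = 4 + c/8 (E(c) = 4 + ((0 + c)*(5 - 4))/8 = 4 + (c*1)/8 = 4 + c/8)
(-72 + E(5))*38 = (-72 + (4 + (⅛)*5))*38 = (-72 + (4 + 5/8))*38 = (-72 + 37/8)*38 = -539/8*38 = -10241/4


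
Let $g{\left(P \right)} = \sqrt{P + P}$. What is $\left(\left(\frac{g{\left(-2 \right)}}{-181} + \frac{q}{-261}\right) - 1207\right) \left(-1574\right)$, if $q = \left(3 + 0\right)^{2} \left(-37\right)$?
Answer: $\frac{55036484}{29} + \frac{3148 i}{181} \approx 1.8978 \cdot 10^{6} + 17.392 i$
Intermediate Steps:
$q = -333$ ($q = 3^{2} \left(-37\right) = 9 \left(-37\right) = -333$)
$g{\left(P \right)} = \sqrt{2} \sqrt{P}$ ($g{\left(P \right)} = \sqrt{2 P} = \sqrt{2} \sqrt{P}$)
$\left(\left(\frac{g{\left(-2 \right)}}{-181} + \frac{q}{-261}\right) - 1207\right) \left(-1574\right) = \left(\left(\frac{\sqrt{2} \sqrt{-2}}{-181} - \frac{333}{-261}\right) - 1207\right) \left(-1574\right) = \left(\left(\sqrt{2} i \sqrt{2} \left(- \frac{1}{181}\right) - - \frac{37}{29}\right) - 1207\right) \left(-1574\right) = \left(\left(2 i \left(- \frac{1}{181}\right) + \frac{37}{29}\right) - 1207\right) \left(-1574\right) = \left(\left(- \frac{2 i}{181} + \frac{37}{29}\right) - 1207\right) \left(-1574\right) = \left(\left(\frac{37}{29} - \frac{2 i}{181}\right) - 1207\right) \left(-1574\right) = \left(- \frac{34966}{29} - \frac{2 i}{181}\right) \left(-1574\right) = \frac{55036484}{29} + \frac{3148 i}{181}$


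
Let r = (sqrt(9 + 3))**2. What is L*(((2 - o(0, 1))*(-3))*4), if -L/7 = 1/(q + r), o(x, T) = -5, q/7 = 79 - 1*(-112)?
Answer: 588/1349 ≈ 0.43588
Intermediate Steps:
q = 1337 (q = 7*(79 - 1*(-112)) = 7*(79 + 112) = 7*191 = 1337)
r = 12 (r = (sqrt(12))**2 = (2*sqrt(3))**2 = 12)
L = -7/1349 (L = -7/(1337 + 12) = -7/1349 ≈ -0.0051890)
L*(((2 - o(0, 1))*(-3))*4) = -7*(2 - 1*(-5))*(-3)*4/1349 = -7*(2 + 5)*(-3)*4/1349 = -7*7*(-3)*4/1349 = -(-147)*4/1349 = -7/1349*(-84) = 588/1349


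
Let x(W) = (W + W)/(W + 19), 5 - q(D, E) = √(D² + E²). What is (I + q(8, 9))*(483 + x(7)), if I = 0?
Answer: 31430/13 - 6286*√145/13 ≈ -3404.9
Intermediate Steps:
q(D, E) = 5 - √(D² + E²)
x(W) = 2*W/(19 + W) (x(W) = (2*W)/(19 + W) = 2*W/(19 + W))
(I + q(8, 9))*(483 + x(7)) = (0 + (5 - √(8² + 9²)))*(483 + 2*7/(19 + 7)) = (0 + (5 - √(64 + 81)))*(483 + 2*7/26) = (0 + (5 - √145))*(483 + 2*7*(1/26)) = (5 - √145)*(483 + 7/13) = (5 - √145)*(6286/13) = 31430/13 - 6286*√145/13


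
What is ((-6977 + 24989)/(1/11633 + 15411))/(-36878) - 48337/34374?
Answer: -19973740767759638/14203651270521813 ≈ -1.4062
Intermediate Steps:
((-6977 + 24989)/(1/11633 + 15411))/(-36878) - 48337/34374 = (18012/(1/11633 + 15411))*(-1/36878) - 48337*1/34374 = (18012/(179276164/11633))*(-1/36878) - 48337/34374 = (18012*(11633/179276164))*(-1/36878) - 48337/34374 = (52383399/44819041)*(-1/36878) - 48337/34374 = -52383399/1652836593998 - 48337/34374 = -19973740767759638/14203651270521813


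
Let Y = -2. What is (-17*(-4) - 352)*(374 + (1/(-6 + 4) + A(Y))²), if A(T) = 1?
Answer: -106287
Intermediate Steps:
(-17*(-4) - 352)*(374 + (1/(-6 + 4) + A(Y))²) = (-17*(-4) - 352)*(374 + (1/(-6 + 4) + 1)²) = (68 - 352)*(374 + (1/(-2) + 1)²) = -284*(374 + (-½ + 1)²) = -284*(374 + (½)²) = -284*(374 + ¼) = -284*1497/4 = -106287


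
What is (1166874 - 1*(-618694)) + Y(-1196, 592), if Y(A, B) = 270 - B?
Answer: 1785246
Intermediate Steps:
(1166874 - 1*(-618694)) + Y(-1196, 592) = (1166874 - 1*(-618694)) + (270 - 1*592) = (1166874 + 618694) + (270 - 592) = 1785568 - 322 = 1785246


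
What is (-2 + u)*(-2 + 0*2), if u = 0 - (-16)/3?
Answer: -20/3 ≈ -6.6667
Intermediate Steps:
u = 16/3 (u = 0 - (-16)/3 = 0 - 4*(-4/3) = 0 + 16/3 = 16/3 ≈ 5.3333)
(-2 + u)*(-2 + 0*2) = (-2 + 16/3)*(-2 + 0*2) = 10*(-2 + 0)/3 = (10/3)*(-2) = -20/3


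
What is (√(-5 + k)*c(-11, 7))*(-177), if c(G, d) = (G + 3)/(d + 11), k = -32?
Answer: 236*I*√37/3 ≈ 478.51*I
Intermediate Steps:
c(G, d) = (3 + G)/(11 + d)
(√(-5 + k)*c(-11, 7))*(-177) = (√(-5 - 32)*((3 - 11)/(11 + 7)))*(-177) = (√(-37)*(-8/18))*(-177) = ((I*√37)*((1/18)*(-8)))*(-177) = ((I*√37)*(-4/9))*(-177) = -4*I*√37/9*(-177) = 236*I*√37/3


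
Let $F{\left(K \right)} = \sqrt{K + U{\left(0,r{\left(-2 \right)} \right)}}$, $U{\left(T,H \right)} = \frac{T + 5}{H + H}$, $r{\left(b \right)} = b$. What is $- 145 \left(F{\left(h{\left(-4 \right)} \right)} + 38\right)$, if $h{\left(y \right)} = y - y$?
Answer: $-5510 - \frac{145 i \sqrt{5}}{2} \approx -5510.0 - 162.11 i$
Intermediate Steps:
$U{\left(T,H \right)} = \frac{5 + T}{2 H}$
$h{\left(y \right)} = 0$
$F{\left(K \right)} = \sqrt{- \frac{5}{4} + K}$ ($F{\left(K \right)} = \sqrt{K + \frac{5 + 0}{2 \left(-2\right)}} = \sqrt{K + \frac{1}{2} \left(- \frac{1}{2}\right) 5} = \sqrt{K - \frac{5}{4}} = \sqrt{- \frac{5}{4} + K}$)
$- 145 \left(F{\left(h{\left(-4 \right)} \right)} + 38\right) = - 145 \left(\frac{\sqrt{-5 + 4 \cdot 0}}{2} + 38\right) = - 145 \left(\frac{\sqrt{-5 + 0}}{2} + 38\right) = - 145 \left(\frac{\sqrt{-5}}{2} + 38\right) = - 145 \left(\frac{i \sqrt{5}}{2} + 38\right) = - 145 \left(38 + \frac{i \sqrt{5}}{2}\right) = -5510 - \frac{145 i \sqrt{5}}{2}$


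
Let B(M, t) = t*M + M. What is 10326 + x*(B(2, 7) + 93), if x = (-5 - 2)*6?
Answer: 5748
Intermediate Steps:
B(M, t) = M + M*t (B(M, t) = M*t + M = M + M*t)
x = -42 (x = -7*6 = -42)
10326 + x*(B(2, 7) + 93) = 10326 - 42*(2*(1 + 7) + 93) = 10326 - 42*(2*8 + 93) = 10326 - 42*(16 + 93) = 10326 - 42*109 = 10326 - 4578 = 5748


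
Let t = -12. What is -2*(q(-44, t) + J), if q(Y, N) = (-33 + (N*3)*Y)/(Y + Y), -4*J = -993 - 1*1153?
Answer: -4151/4 ≈ -1037.8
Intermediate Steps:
J = 1073/2 (J = -(-993 - 1*1153)/4 = -(-993 - 1153)/4 = -1/4*(-2146) = 1073/2 ≈ 536.50)
q(Y, N) = (-33 + 3*N*Y)/(2*Y) (q(Y, N) = (-33 + (3*N)*Y)/((2*Y)) = (-33 + 3*N*Y)*(1/(2*Y)) = (-33 + 3*N*Y)/(2*Y))
-2*(q(-44, t) + J) = -2*((3/2)*(-11 - 12*(-44))/(-44) + 1073/2) = -2*((3/2)*(-1/44)*(-11 + 528) + 1073/2) = -2*((3/2)*(-1/44)*517 + 1073/2) = -2*(-141/8 + 1073/2) = -2*4151/8 = -4151/4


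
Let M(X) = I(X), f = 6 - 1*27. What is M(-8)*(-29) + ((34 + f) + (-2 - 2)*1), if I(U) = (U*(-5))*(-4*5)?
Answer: 23209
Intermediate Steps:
f = -21 (f = 6 - 27 = -21)
I(U) = 100*U (I(U) = -5*U*(-20) = 100*U)
M(X) = 100*X
M(-8)*(-29) + ((34 + f) + (-2 - 2)*1) = (100*(-8))*(-29) + ((34 - 21) + (-2 - 2)*1) = -800*(-29) + (13 - 4*1) = 23200 + (13 - 4) = 23200 + 9 = 23209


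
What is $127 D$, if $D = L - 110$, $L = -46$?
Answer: $-19812$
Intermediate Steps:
$D = -156$ ($D = -46 - 110 = -156$)
$127 D = 127 \left(-156\right) = -19812$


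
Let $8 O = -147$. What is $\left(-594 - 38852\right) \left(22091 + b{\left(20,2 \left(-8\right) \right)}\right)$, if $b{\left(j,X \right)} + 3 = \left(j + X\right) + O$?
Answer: $- \frac{3482864847}{4} \approx -8.7072 \cdot 10^{8}$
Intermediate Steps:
$O = - \frac{147}{8}$ ($O = \frac{1}{8} \left(-147\right) = - \frac{147}{8} \approx -18.375$)
$b{\left(j,X \right)} = - \frac{171}{8} + X + j$ ($b{\left(j,X \right)} = -3 - \left(\frac{147}{8} - X - j\right) = -3 + \left(- \frac{147}{8} + X + j\right) = - \frac{171}{8} + X + j$)
$\left(-594 - 38852\right) \left(22091 + b{\left(20,2 \left(-8\right) \right)}\right) = \left(-594 - 38852\right) \left(22091 + \left(- \frac{171}{8} + 2 \left(-8\right) + 20\right)\right) = - 39446 \left(22091 - \frac{139}{8}\right) = \left(-39446\right) \frac{176589}{8} = - \frac{3482864847}{4}$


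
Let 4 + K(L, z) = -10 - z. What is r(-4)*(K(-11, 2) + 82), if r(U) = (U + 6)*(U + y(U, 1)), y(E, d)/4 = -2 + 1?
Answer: -1056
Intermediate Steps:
y(E, d) = -4 (y(E, d) = 4*(-2 + 1) = 4*(-1) = -4)
K(L, z) = -14 - z (K(L, z) = -4 + (-10 - z) = -14 - z)
r(U) = (-4 + U)*(6 + U) (r(U) = (U + 6)*(U - 4) = (6 + U)*(-4 + U) = (-4 + U)*(6 + U))
r(-4)*(K(-11, 2) + 82) = (-24 + (-4)² + 2*(-4))*((-14 - 1*2) + 82) = (-24 + 16 - 8)*((-14 - 2) + 82) = -16*(-16 + 82) = -16*66 = -1056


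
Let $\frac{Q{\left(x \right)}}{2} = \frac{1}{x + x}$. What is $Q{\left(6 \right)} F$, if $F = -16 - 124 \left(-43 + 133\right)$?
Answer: $- \frac{5588}{3} \approx -1862.7$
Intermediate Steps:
$Q{\left(x \right)} = \frac{1}{x}$ ($Q{\left(x \right)} = \frac{2}{x + x} = \frac{2}{2 x} = 2 \frac{1}{2 x} = \frac{1}{x}$)
$F = -11176$ ($F = -16 - 11160 = -11176$)
$Q{\left(6 \right)} F = \frac{1}{6} \left(-11176\right) = - \frac{5588}{3}$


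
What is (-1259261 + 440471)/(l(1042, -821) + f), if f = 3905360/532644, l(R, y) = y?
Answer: 109030895190/108348841 ≈ 1006.3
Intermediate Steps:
f = 976340/133161 (f = 3905360*(1/532644) = 976340/133161 ≈ 7.3320)
(-1259261 + 440471)/(l(1042, -821) + f) = (-1259261 + 440471)/(-821 + 976340/133161) = -818790/(-108348841/133161) = -818790*(-133161/108348841) = 109030895190/108348841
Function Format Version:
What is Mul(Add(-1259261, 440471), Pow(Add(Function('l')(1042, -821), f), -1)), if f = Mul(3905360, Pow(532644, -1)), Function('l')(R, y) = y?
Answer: Rational(109030895190, 108348841) ≈ 1006.3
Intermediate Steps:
f = Rational(976340, 133161) (f = Mul(3905360, Rational(1, 532644)) = Rational(976340, 133161) ≈ 7.3320)
Mul(Add(-1259261, 440471), Pow(Add(Function('l')(1042, -821), f), -1)) = Mul(Add(-1259261, 440471), Pow(Add(-821, Rational(976340, 133161)), -1)) = Mul(-818790, Pow(Rational(-108348841, 133161), -1)) = Mul(-818790, Rational(-133161, 108348841)) = Rational(109030895190, 108348841)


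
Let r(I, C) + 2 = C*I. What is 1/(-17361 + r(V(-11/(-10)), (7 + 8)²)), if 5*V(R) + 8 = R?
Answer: -2/35347 ≈ -5.6582e-5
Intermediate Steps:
V(R) = -8/5 + R/5
r(I, C) = -2 + C*I
1/(-17361 + r(V(-11/(-10)), (7 + 8)²)) = 1/(-17361 + (-2 + (7 + 8)²*(-8/5 + (-11/(-10))/5))) = 1/(-17361 + (-2 + 15²*(-8/5 + (-11*(-⅒))/5))) = 1/(-17361 + (-2 + 225*(-8/5 + (⅕)*(11/10)))) = 1/(-17361 + (-2 + 225*(-8/5 + 11/50))) = 1/(-17361 + (-2 + 225*(-69/50))) = 1/(-17361 + (-2 - 621/2)) = 1/(-17361 - 625/2) = 1/(-35347/2) = -2/35347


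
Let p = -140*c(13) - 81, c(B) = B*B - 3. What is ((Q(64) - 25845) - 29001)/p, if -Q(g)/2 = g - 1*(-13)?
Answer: 55000/23321 ≈ 2.3584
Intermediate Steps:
Q(g) = -26 - 2*g (Q(g) = -2*(g - 1*(-13)) = -2*(g + 13) = -2*(13 + g) = -26 - 2*g)
c(B) = -3 + B**2 (c(B) = B**2 - 3 = -3 + B**2)
p = -23321 (p = -140*(-3 + 13**2) - 81 = -140*(-3 + 169) - 81 = -140*166 - 81 = -23240 - 81 = -23321)
((Q(64) - 25845) - 29001)/p = (((-26 - 2*64) - 25845) - 29001)/(-23321) = (((-26 - 128) - 25845) - 29001)*(-1/23321) = ((-154 - 25845) - 29001)*(-1/23321) = (-25999 - 29001)*(-1/23321) = -55000*(-1/23321) = 55000/23321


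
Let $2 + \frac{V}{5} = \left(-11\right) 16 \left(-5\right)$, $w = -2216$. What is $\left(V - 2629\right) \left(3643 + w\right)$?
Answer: $2512947$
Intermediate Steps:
$V = 4390$ ($V = -10 + 5 \left(-11\right) 16 \left(-5\right) = -10 + 5 \left(\left(-176\right) \left(-5\right)\right) = -10 + 5 \cdot 880 = -10 + 4400 = 4390$)
$\left(V - 2629\right) \left(3643 + w\right) = \left(4390 - 2629\right) \left(3643 - 2216\right) = 1761 \cdot 1427 = 2512947$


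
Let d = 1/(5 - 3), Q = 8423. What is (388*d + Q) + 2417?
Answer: 11034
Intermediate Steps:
d = 1/2 ≈ 0.50000
(388*d + Q) + 2417 = (388*(1/2) + 8423) + 2417 = (194 + 8423) + 2417 = 8617 + 2417 = 11034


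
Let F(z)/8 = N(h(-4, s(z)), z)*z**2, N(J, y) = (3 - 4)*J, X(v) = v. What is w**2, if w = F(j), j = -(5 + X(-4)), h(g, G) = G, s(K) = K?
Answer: 64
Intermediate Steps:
N(J, y) = -J
j = -1 (j = -(5 - 4) = -1*1 = -1)
F(z) = -8*z**3 (F(z) = 8*((-z)*z**2) = 8*(-z**3) = -8*z**3)
w = 8 (w = -8*(-1)**3 = -8*(-1) = 8)
w**2 = 8**2 = 64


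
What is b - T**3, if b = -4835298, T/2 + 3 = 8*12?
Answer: -11270154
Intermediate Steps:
T = 186 (T = -6 + 2*(8*12) = -6 + 2*96 = -6 + 192 = 186)
b - T**3 = -4835298 - 1*186**3 = -4835298 - 1*6434856 = -4835298 - 6434856 = -11270154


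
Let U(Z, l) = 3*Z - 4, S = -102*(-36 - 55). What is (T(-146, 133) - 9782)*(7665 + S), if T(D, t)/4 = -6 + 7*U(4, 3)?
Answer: -162386154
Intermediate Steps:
S = 9282 (S = -102*(-91) = 9282)
U(Z, l) = -4 + 3*Z
T(D, t) = 200 (T(D, t) = 4*(-6 + 7*(-4 + 3*4)) = 4*(-6 + 7*(-4 + 12)) = 4*(-6 + 7*8) = 4*(-6 + 56) = 4*50 = 200)
(T(-146, 133) - 9782)*(7665 + S) = (200 - 9782)*(7665 + 9282) = -9582*16947 = -162386154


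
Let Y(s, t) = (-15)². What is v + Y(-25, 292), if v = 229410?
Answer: 229635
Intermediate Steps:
Y(s, t) = 225
v + Y(-25, 292) = 229410 + 225 = 229635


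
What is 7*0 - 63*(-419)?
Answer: 26397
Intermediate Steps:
7*0 - 63*(-419) = 0 + 26397 = 26397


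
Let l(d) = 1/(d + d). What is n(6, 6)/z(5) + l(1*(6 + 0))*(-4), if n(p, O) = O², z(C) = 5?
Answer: 103/15 ≈ 6.8667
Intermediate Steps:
l(d) = 1/(2*d)
n(6, 6)/z(5) + l(1*(6 + 0))*(-4) = 6²/5 + (1/(2*((1*(6 + 0)))))*(-4) = 36*(⅕) + (1/(2*((1*6))))*(-4) = 36/5 + ((½)/6)*(-4) = 36/5 + ((½)*(⅙))*(-4) = 36/5 + (1/12)*(-4) = 36/5 - ⅓ = 103/15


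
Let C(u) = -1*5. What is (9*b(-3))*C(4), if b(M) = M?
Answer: 135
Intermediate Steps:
C(u) = -5
(9*b(-3))*C(4) = (9*(-3))*(-5) = -27*(-5) = 135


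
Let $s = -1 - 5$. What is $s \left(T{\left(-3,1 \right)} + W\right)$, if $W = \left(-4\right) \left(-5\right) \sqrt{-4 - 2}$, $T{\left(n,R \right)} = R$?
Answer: $-6 - 120 i \sqrt{6} \approx -6.0 - 293.94 i$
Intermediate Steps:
$W = 20 i \sqrt{6}$ ($W = 20 \sqrt{-6} = 20 i \sqrt{6} \approx 48.99 i$)
$s = -6$ ($s = -1 - 5 = -6$)
$s \left(T{\left(-3,1 \right)} + W\right) = - 6 \left(1 + 20 i \sqrt{6}\right) = -6 - 120 i \sqrt{6}$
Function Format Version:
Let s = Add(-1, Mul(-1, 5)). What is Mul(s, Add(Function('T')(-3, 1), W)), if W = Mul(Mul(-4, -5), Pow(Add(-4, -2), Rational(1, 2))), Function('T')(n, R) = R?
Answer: Add(-6, Mul(-120, I, Pow(6, Rational(1, 2)))) ≈ Add(-6.0000, Mul(-293.94, I))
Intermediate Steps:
W = Mul(20, I, Pow(6, Rational(1, 2))) (W = Mul(20, Pow(-6, Rational(1, 2))) = Mul(20, Mul(I, Pow(6, Rational(1, 2)))) = Mul(20, I, Pow(6, Rational(1, 2))) ≈ Mul(48.990, I))
s = -6 (s = Add(-1, -5) = -6)
Mul(s, Add(Function('T')(-3, 1), W)) = Mul(-6, Add(1, Mul(20, I, Pow(6, Rational(1, 2))))) = Add(-6, Mul(-120, I, Pow(6, Rational(1, 2))))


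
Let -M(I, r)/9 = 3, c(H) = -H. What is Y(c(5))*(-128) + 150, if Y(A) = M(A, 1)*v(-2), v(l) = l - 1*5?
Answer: -24042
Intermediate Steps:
v(l) = -5 + l (v(l) = l - 5 = -5 + l)
M(I, r) = -27 (M(I, r) = -9*3 = -27)
Y(A) = 189 (Y(A) = -27*(-5 - 2) = -27*(-7) = 189)
Y(c(5))*(-128) + 150 = 189*(-128) + 150 = -24192 + 150 = -24042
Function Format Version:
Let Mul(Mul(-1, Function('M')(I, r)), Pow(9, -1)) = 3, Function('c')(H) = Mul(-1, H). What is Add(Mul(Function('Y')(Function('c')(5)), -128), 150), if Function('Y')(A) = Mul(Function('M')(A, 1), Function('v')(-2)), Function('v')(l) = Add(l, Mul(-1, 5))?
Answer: -24042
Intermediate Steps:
Function('v')(l) = Add(-5, l) (Function('v')(l) = Add(l, -5) = Add(-5, l))
Function('M')(I, r) = -27 (Function('M')(I, r) = Mul(-9, 3) = -27)
Function('Y')(A) = 189 (Function('Y')(A) = Mul(-27, Add(-5, -2)) = Mul(-27, -7) = 189)
Add(Mul(Function('Y')(Function('c')(5)), -128), 150) = Add(Mul(189, -128), 150) = Add(-24192, 150) = -24042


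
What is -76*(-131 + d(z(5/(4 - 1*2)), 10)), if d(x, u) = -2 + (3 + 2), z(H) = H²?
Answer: 9728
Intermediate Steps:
d(x, u) = 3 (d(x, u) = -2 + 5 = 3)
-76*(-131 + d(z(5/(4 - 1*2)), 10)) = -76*(-131 + 3) = -76*(-128) = 9728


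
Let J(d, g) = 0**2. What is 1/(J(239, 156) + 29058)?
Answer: 1/29058 ≈ 3.4414e-5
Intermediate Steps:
J(d, g) = 0
1/(J(239, 156) + 29058) = 1/(0 + 29058) = 1/29058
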